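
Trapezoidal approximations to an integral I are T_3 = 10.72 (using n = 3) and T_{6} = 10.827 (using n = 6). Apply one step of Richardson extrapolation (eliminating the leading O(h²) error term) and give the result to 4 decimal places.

R = (4·T_{6} − T_3) / 3 = (4·10.827 − 10.72)/3 = (32.588)/3 = 10.8627.

10.8627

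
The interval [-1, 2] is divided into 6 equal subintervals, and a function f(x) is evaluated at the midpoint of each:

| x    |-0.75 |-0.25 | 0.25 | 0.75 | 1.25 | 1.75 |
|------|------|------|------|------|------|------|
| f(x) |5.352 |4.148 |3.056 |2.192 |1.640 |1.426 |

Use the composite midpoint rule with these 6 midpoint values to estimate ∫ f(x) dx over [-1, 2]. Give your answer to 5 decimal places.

8.90700

h = 0.5, n = 6.
h·[y(m₁) + y(m₂) + y(m₃) + y(m₄) + y(m₅) + y(m₆)] = 0.5·(17.814) = 8.90700.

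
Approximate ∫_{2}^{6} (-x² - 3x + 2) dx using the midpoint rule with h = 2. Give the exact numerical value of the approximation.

h = (6 − 2)/2 = 2.
Midpoints m₁,…,m₂ = 3, 5.
f(m₁)=-16, f(m₂)=-38.
h·[f(m₁) + f(m₂)] = 2·(-54) = -108.

-108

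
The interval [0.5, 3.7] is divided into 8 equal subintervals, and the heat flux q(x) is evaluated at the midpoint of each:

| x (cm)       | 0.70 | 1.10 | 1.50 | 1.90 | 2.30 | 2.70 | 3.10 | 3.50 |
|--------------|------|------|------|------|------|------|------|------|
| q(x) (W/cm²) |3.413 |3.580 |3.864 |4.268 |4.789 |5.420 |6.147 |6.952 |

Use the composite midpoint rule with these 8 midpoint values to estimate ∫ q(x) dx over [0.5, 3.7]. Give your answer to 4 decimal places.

h = 0.4, n = 8.
h·[y(m₁) + y(m₂) + y(m₃) + y(m₄) + y(m₅) + y(m₆) + y(m₇) + y(m₈)] = 0.4·(38.433) = 15.3732.

15.3732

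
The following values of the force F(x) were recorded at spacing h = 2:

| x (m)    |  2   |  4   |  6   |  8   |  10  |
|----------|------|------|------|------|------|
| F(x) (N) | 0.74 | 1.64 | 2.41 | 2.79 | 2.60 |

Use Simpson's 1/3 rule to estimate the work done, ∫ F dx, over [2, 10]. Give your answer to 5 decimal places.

h = 2, n = 4.
(h/3)·[y₀ + 4y₁ + 2y₂ + 4y₃ + y₄] = 0.666667·(25.88) = 17.25333.

17.25333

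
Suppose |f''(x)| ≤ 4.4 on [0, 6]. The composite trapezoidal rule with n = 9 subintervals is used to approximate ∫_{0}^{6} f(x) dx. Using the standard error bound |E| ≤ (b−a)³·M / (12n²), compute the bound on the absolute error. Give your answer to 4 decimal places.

|E| ≤ (6)³·4.4 / (12·9²) = 950.4/972 = 0.9778.

0.9778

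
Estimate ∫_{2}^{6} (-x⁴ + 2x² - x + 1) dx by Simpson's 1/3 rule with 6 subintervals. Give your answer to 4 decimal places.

-1422.2387

h = (6 − 2)/6 = 0.666667.
Nodes x₀,…,x₆ = 2, 2.666667, 3.333333, 4, 4.666667, 5.333333, 6.
f(x) = -x⁴ + 2x² - x + 1: f₀=-9, f₁=-38.012346, f₂=-103.567901, f₃=-227, f₄=-434.382716, f₅=-756.530864, f₆=-1229.
(h/3)·[f₀ + 4f₁ + 2f₂ + 4f₃ + 2f₄ + 4f₅ + f₆] = 0.222222·(-6400.074074) = -1422.2387.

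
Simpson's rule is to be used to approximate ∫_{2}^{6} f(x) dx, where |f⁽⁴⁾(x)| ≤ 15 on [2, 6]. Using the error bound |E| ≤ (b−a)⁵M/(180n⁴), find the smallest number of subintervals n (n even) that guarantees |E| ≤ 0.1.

6

Need 15360/(180n⁴) ≤ 0.1.
n⁴ ≥ 15360/(180·0.1) = 853.333 ⇒ n ≥ 5.4048, so the smallest even n is 6. (n must be even for Simpson's rule.)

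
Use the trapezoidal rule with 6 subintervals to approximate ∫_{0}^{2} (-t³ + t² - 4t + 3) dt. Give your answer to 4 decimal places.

-3.4074

h = (2 − 0)/6 = 0.333333.
Nodes t₀,…,t₆ = 0, 0.333333, 0.666667, 1, 1.333333, 1.666667, 2.
f(t) = -t³ + t² - 4t + 3: f₀=3, f₁=1.740741, f₂=0.481481, f₃=-1, f₄=-2.925926, f₅=-5.518519, f₆=-9.
(h/2)·[f₀ + 2f₁ + 2f₂ + 2f₃ + 2f₄ + 2f₅ + f₆] = 0.166667·(-20.444444) = -3.4074.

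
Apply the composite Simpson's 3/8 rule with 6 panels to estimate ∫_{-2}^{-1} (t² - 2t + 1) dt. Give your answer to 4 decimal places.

h = (-1 − (-2))/6 = 0.166667.
Nodes t₀,…,t₆ = -2, -1.833333, -1.666667, -1.5, -1.333333, -1.166667, -1.
f(t) = t² - 2t + 1: f₀=9, f₁=8.027778, f₂=7.111111, f₃=6.25, f₄=5.444444, f₅=4.694444, f₆=4.
(3h/8)·[f₀ + 3f₁ + 3f₂ + 2f₃ + 3f₄ + 3f₅ + f₆] = 0.0625·(101.333333) = 6.3333.

6.3333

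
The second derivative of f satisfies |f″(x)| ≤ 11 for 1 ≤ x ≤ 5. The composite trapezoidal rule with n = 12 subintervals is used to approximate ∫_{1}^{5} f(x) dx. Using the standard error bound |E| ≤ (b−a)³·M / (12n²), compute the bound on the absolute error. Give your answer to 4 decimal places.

0.4074

|E| ≤ (4)³·11 / (12·12²) = 704/1728 = 0.4074.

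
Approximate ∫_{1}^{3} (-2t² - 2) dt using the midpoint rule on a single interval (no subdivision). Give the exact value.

-20

M = (b−a)·f(2) = 2·(-10) = -20.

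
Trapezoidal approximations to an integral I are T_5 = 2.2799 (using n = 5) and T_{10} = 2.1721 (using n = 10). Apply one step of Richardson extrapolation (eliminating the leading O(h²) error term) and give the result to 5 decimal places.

2.13617

R = (4·T_{10} − T_5) / 3 = (4·2.1721 − 2.2799)/3 = (6.4085)/3 = 2.13617.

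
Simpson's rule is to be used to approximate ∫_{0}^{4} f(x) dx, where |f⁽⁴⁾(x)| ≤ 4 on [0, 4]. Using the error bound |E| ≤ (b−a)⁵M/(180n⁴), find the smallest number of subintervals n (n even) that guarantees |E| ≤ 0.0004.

16

Need 4096/(180n⁴) ≤ 0.0004.
n⁴ ≥ 4096/(180·0.0004) = 56888.9 ⇒ n ≥ 15.4439, so the smallest even n is 16. (n must be even for Simpson's rule.)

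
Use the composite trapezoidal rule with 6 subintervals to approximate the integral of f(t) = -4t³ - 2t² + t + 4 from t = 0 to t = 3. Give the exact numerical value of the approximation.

-85

h = (3 − 0)/6 = 0.5.
Nodes t₀,…,t₆ = 0, 0.5, 1, 1.5, 2, 2.5, 3.
f(t) = -4t³ - 2t² + t + 4: f₀=4, f₁=3.5, f₂=-1, f₃=-12.5, f₄=-34, f₅=-68.5, f₆=-119.
(h/2)·[f₀ + 2f₁ + 2f₂ + 2f₃ + 2f₄ + 2f₅ + f₆] = 0.25·(-340) = -85.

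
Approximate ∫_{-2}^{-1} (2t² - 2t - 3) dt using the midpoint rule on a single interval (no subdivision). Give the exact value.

4.5

M = (b−a)·f(-1.5) = 1·(4.5) = 4.5.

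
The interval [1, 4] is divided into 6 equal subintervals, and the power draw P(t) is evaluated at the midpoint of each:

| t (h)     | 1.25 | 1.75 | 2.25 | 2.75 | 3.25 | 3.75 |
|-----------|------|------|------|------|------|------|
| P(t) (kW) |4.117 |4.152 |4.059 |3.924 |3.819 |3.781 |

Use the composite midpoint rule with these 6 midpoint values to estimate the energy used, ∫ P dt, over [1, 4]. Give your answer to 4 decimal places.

11.9260

h = 0.5, n = 6.
h·[y(m₁) + y(m₂) + y(m₃) + y(m₄) + y(m₅) + y(m₆)] = 0.5·(23.852) = 11.9260.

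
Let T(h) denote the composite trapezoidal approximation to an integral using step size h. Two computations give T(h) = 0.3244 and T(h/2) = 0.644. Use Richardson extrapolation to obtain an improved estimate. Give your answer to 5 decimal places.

R = (4·T(h/2) − T(h)) / 3 = (4·0.644 − 0.3244)/3 = (2.2516)/3 = 0.75053.

0.75053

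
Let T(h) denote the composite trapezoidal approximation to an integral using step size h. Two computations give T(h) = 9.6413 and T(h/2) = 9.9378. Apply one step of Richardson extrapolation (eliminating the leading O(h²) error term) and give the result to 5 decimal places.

R = (4·T(h/2) − T(h)) / 3 = (4·9.9378 − 9.6413)/3 = (30.1099)/3 = 10.03663.

10.03663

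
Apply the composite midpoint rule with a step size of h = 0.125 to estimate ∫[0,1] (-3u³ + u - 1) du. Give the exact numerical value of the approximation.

-1.244140625

h = (1 − 0)/8 = 0.125.
Midpoints m₁,…,m₈ = 0.0625, 0.1875, 0.3125, 0.4375, 0.5625, 0.6875, 0.8125, 0.9375.
f(m₁)=-0.938232421875, f(m₂)=-0.832275390625, f(m₃)=-0.779052734375, f(m₄)=-0.813720703125, f(m₅)=-0.971435546875, f(m₆)=-1.287353515625, f(m₇)=-1.796630859375, f(m₈)=-2.534423828125.
h·[f(m₁) + f(m₂) + f(m₃) + f(m₄) + f(m₅) + f(m₆) + f(m₇) + f(m₈)] = 0.125·(-9.953125) = -1.244140625.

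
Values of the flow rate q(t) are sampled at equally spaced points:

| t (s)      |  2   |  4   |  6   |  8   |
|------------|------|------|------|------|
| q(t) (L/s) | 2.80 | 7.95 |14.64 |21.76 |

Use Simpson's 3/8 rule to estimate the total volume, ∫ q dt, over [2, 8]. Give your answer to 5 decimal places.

h = 2, n = 3.
(3h/8)·[y₀ + 3y₁ + 3y₂ + y₃] = 0.75·(92.33) = 69.24750.

69.24750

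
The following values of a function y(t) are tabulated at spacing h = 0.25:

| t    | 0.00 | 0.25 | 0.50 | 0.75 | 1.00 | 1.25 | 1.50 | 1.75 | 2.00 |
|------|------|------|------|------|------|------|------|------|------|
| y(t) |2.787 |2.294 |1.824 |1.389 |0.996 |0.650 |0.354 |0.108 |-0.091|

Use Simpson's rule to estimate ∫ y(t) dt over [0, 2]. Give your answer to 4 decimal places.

2.2340

h = 0.25, n = 8.
(h/3)·[y₀ + 4y₁ + 2y₂ + 4y₃ + 2y₄ + 4y₅ + 2y₆ + 4y₇ + y₈] = 0.083333·(26.808) = 2.2340.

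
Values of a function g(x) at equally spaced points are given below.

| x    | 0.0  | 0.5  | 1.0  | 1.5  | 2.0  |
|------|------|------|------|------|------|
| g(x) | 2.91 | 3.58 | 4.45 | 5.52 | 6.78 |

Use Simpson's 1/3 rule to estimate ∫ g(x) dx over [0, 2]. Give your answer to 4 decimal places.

h = 0.5, n = 4.
(h/3)·[y₀ + 4y₁ + 2y₂ + 4y₃ + y₄] = 0.166667·(54.99) = 9.1650.

9.1650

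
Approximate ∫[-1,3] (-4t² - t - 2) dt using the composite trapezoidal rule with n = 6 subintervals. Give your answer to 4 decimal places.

h = (3 − (-1))/6 = 0.666667.
Nodes t₀,…,t₆ = -1, -0.333333, 0.333333, 1, 1.666667, 2.333333, 3.
f(t) = -4t² - t - 2: f₀=-5, f₁=-2.111111, f₂=-2.777778, f₃=-7, f₄=-14.777778, f₅=-26.111111, f₆=-41.
(h/2)·[f₀ + 2f₁ + 2f₂ + 2f₃ + 2f₄ + 2f₅ + f₆] = 0.333333·(-151.555556) = -50.5185.

-50.5185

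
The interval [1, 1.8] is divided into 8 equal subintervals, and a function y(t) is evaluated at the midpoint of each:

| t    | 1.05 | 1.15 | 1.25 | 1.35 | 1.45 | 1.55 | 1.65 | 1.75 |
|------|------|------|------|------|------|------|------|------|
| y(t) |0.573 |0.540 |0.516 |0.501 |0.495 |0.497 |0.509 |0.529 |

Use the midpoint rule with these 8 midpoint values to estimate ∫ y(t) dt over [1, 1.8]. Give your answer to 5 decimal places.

h = 0.1, n = 8.
h·[y(m₁) + y(m₂) + y(m₃) + y(m₄) + y(m₅) + y(m₆) + y(m₇) + y(m₈)] = 0.1·(4.160) = 0.41600.

0.41600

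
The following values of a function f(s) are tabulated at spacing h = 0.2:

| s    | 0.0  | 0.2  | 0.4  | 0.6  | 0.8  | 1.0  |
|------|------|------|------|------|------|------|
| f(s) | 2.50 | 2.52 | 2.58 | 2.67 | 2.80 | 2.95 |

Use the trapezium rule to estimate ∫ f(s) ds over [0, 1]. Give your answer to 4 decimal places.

2.6590

h = 0.2, n = 5.
(h/2)·[y₀ + 2y₁ + 2y₂ + 2y₃ + 2y₄ + y₅] = 0.1·(26.59) = 2.6590.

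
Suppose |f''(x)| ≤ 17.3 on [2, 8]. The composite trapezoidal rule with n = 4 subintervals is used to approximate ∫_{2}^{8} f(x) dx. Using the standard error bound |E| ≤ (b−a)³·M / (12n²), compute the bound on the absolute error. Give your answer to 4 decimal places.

|E| ≤ (6)³·17.3 / (12·4²) = 3736.8/192 = 19.4625.

19.4625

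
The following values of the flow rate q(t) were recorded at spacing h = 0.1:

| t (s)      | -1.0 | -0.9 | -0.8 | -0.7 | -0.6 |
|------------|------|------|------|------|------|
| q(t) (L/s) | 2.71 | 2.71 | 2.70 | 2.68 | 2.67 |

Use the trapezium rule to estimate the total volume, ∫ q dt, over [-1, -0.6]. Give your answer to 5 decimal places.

h = 0.1, n = 4.
(h/2)·[y₀ + 2y₁ + 2y₂ + 2y₃ + y₄] = 0.05·(21.56) = 1.07800.

1.07800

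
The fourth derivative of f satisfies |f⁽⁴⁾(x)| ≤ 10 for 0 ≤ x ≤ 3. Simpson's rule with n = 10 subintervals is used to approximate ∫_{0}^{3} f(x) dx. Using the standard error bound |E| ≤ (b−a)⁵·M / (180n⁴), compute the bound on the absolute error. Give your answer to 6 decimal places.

0.001350

|E| ≤ (3)⁵·10 / (180·10⁴) = 2430/1800000 = 0.001350.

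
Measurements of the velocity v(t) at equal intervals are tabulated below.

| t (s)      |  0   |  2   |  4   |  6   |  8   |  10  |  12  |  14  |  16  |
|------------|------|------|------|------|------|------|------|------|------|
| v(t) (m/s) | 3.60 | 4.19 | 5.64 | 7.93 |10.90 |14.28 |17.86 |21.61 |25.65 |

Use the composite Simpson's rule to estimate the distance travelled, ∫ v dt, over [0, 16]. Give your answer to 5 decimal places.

h = 2, n = 8.
(h/3)·[y₀ + 4y₁ + 2y₂ + 4y₃ + 2y₄ + 4y₅ + 2y₆ + 4y₇ + y₈] = 0.666667·(290.09) = 193.39333.

193.39333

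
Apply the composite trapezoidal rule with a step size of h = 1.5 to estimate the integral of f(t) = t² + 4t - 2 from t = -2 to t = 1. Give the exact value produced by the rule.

-7.875

h = (1 − (-2))/2 = 1.5.
Nodes t₀,…,t₂ = -2, -0.5, 1.
f(t) = t² + 4t - 2: f₀=-6, f₁=-3.75, f₂=3.
(h/2)·[f₀ + 2f₁ + f₂] = 0.75·(-10.5) = -7.875.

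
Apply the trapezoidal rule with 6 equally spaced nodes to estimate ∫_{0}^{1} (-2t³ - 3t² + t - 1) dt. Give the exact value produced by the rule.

-2.04

h = (1 − 0)/5 = 0.2.
Nodes t₀,…,t₅ = 0, 0.2, 0.4, 0.6, 0.8, 1.
f(t) = -2t³ - 3t² + t - 1: f₀=-1, f₁=-0.936, f₂=-1.208, f₃=-1.912, f₄=-3.144, f₅=-5.
(h/2)·[f₀ + 2f₁ + 2f₂ + 2f₃ + 2f₄ + f₅] = 0.1·(-20.4) = -2.04.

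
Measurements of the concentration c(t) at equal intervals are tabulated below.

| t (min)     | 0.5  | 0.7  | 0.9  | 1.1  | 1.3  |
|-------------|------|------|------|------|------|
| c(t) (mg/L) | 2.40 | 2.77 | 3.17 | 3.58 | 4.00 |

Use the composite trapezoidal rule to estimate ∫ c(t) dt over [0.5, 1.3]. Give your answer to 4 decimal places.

h = 0.2, n = 4.
(h/2)·[y₀ + 2y₁ + 2y₂ + 2y₃ + y₄] = 0.1·(25.44) = 2.5440.

2.5440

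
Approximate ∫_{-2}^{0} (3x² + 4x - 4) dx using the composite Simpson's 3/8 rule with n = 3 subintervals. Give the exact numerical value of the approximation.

h = (0 − (-2))/3 = 0.666667.
Nodes x₀,…,x₃ = -2, -1.333333, -0.666667, 0.
f(x) = 3x² + 4x - 4: f₀=0, f₁=-4, f₂=-5.333333, f₃=-4.
(3h/8)·[f₀ + 3f₁ + 3f₂ + f₃] = 0.25·(-32) = -8.

-8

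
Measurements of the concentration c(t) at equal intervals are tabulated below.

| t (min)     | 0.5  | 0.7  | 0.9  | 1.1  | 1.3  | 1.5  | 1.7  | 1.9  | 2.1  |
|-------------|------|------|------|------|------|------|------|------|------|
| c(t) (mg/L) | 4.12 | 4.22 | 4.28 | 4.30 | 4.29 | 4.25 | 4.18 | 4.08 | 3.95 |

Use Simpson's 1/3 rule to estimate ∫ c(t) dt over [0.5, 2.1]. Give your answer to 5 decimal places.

6.73133

h = 0.2, n = 8.
(h/3)·[y₀ + 4y₁ + 2y₂ + 4y₃ + 2y₄ + 4y₅ + 2y₆ + 4y₇ + y₈] = 0.066667·(100.97) = 6.73133.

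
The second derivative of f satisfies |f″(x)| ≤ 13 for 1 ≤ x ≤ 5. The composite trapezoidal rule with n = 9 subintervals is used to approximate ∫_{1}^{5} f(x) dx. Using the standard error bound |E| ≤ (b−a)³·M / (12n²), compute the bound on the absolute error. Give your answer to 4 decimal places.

0.8560

|E| ≤ (4)³·13 / (12·9²) = 832/972 = 0.8560.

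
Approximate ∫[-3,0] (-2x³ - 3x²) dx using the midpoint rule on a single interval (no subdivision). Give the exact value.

M = (b−a)·f(-1.5) = 3·(0) = 0.

0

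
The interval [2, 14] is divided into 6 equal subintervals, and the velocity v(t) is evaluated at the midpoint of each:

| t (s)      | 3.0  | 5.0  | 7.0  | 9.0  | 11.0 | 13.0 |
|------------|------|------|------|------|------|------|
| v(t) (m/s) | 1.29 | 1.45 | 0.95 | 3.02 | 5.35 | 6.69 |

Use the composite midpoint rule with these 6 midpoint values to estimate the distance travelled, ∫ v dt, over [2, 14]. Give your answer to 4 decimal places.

h = 2, n = 6.
h·[y(m₁) + y(m₂) + y(m₃) + y(m₄) + y(m₅) + y(m₆)] = 2·(18.75) = 37.5000.

37.5000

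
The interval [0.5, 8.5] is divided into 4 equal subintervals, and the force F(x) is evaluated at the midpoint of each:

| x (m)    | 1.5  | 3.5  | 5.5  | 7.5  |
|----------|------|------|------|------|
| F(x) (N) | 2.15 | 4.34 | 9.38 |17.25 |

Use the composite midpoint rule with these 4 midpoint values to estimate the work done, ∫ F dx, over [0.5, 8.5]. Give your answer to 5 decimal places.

h = 2, n = 4.
h·[y(m₁) + y(m₂) + y(m₃) + y(m₄)] = 2·(33.12) = 66.24000.

66.24000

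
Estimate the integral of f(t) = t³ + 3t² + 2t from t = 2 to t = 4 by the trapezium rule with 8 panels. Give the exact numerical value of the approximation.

h = (4 − 2)/8 = 0.25.
Nodes t₀,…,t₈ = 2, 2.25, 2.5, 2.75, 3, 3.25, 3.5, 3.75, 4.
f(t) = t³ + 3t² + 2t: f₀=24, f₁=31.078125, f₂=39.375, f₃=48.984375, f₄=60, f₅=72.515625, f₆=86.625, f₇=102.421875, f₈=120.
(h/2)·[f₀ + 2f₁ + 2f₂ + 2f₃ + 2f₄ + 2f₅ + 2f₆ + 2f₇ + f₈] = 0.125·(1026) = 128.25.

128.25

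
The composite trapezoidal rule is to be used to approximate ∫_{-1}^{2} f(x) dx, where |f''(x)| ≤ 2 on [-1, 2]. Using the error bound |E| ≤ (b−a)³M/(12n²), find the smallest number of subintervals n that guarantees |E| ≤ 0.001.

68

Need 54/(12n²) ≤ 0.001.
n² ≥ 54/(12·0.001) = 4500 ⇒ n ≥ 67.0820, so the smallest n is 68.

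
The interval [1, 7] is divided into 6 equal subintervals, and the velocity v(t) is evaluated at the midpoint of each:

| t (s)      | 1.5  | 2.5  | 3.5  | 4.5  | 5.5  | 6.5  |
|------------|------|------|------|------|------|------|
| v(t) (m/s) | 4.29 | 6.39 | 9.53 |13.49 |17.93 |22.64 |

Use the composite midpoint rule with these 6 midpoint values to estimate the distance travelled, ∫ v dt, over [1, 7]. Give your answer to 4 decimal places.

h = 1, n = 6.
h·[y(m₁) + y(m₂) + y(m₃) + y(m₄) + y(m₅) + y(m₆)] = 1·(74.27) = 74.2700.

74.2700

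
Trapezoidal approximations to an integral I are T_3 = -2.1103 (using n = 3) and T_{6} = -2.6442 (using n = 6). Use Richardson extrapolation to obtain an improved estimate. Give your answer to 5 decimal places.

-2.82217

R = (4·T_{6} − T_3) / 3 = (4·(-2.6442) − (-2.1103))/3 = (-8.4665)/3 = -2.82217.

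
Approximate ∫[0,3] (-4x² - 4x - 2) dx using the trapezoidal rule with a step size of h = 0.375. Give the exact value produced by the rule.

h = (3 − 0)/8 = 0.375.
Nodes x₀,…,x₈ = 0, 0.375, 0.75, 1.125, 1.5, 1.875, 2.25, 2.625, 3.
f(x) = -4x² - 4x - 2: f₀=-2, f₁=-4.0625, f₂=-7.25, f₃=-11.5625, f₄=-17, f₅=-23.5625, f₆=-31.25, f₇=-40.0625, f₈=-50.
(h/2)·[f₀ + 2f₁ + 2f₂ + 2f₃ + 2f₄ + 2f₅ + 2f₆ + 2f₇ + f₈] = 0.1875·(-321.5) = -60.28125.

-60.28125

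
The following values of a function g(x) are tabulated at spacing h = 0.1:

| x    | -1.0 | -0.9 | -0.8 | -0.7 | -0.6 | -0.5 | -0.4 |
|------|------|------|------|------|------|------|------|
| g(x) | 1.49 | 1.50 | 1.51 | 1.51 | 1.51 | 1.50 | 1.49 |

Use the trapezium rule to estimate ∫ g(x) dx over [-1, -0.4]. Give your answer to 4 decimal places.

h = 0.1, n = 6.
(h/2)·[y₀ + 2y₁ + 2y₂ + 2y₃ + 2y₄ + 2y₅ + y₆] = 0.05·(18.04) = 0.9020.

0.9020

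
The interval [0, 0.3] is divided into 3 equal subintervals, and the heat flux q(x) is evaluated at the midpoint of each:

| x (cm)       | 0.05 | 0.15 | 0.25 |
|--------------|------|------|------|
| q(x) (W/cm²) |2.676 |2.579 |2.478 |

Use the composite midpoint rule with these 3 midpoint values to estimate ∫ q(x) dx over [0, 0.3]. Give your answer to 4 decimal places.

0.7733

h = 0.1, n = 3.
h·[y(m₁) + y(m₂) + y(m₃)] = 0.1·(7.733) = 0.7733.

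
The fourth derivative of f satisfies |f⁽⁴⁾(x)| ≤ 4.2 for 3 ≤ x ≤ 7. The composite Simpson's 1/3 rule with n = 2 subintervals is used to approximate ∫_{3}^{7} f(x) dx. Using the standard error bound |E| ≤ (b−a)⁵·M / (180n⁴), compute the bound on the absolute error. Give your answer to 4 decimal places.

1.4933

|E| ≤ (4)⁵·4.2 / (180·2⁴) = 4300.8/2880 = 1.4933.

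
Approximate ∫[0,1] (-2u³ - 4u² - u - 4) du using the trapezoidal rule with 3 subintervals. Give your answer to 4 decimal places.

-6.4630

h = (1 − 0)/3 = 0.333333.
Nodes u₀,…,u₃ = 0, 0.333333, 0.666667, 1.
f(u) = -2u³ - 4u² - u - 4: f₀=-4, f₁=-4.851852, f₂=-7.037037, f₃=-11.
(h/2)·[f₀ + 2f₁ + 2f₂ + f₃] = 0.166667·(-38.777778) = -6.4630.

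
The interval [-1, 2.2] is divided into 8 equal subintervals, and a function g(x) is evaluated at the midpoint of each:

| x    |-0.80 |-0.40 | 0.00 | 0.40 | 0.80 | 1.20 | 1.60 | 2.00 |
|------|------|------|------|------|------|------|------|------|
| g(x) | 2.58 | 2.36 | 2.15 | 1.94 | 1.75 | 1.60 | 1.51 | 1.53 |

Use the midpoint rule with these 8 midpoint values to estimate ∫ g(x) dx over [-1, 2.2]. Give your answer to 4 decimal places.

6.1680

h = 0.4, n = 8.
h·[y(m₁) + y(m₂) + y(m₃) + y(m₄) + y(m₅) + y(m₆) + y(m₇) + y(m₈)] = 0.4·(15.42) = 6.1680.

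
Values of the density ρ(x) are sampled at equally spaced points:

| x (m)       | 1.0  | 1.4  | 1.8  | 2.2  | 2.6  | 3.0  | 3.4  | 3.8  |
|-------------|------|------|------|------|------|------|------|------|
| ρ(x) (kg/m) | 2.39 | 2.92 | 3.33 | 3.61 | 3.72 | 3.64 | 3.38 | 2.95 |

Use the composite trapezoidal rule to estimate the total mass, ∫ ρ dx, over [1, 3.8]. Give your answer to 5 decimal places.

9.30800

h = 0.4, n = 7.
(h/2)·[y₀ + 2y₁ + 2y₂ + 2y₃ + 2y₄ + 2y₅ + 2y₆ + y₇] = 0.2·(46.54) = 9.30800.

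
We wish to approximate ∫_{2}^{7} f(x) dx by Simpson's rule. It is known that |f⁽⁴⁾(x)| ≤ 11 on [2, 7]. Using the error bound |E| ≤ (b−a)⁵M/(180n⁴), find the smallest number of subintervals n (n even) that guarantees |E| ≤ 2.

Need 34375/(180n⁴) ≤ 2.
n⁴ ≥ 34375/(180·2) = 95.4861 ⇒ n ≥ 3.1260, so the smallest even n is 4. (n must be even for Simpson's rule.)

4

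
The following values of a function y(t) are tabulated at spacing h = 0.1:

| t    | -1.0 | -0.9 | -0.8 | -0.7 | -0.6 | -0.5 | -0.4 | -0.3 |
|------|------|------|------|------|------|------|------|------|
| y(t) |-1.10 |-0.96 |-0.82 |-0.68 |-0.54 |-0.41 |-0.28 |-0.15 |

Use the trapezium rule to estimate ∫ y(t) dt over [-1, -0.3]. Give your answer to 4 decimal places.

-0.4315

h = 0.1, n = 7.
(h/2)·[y₀ + 2y₁ + 2y₂ + 2y₃ + 2y₄ + 2y₅ + 2y₆ + y₇] = 0.05·(-8.63) = -0.4315.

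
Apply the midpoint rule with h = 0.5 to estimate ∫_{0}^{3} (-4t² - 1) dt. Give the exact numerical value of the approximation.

-38.75

h = (3 − 0)/6 = 0.5.
Midpoints m₁,…,m₆ = 0.25, 0.75, 1.25, 1.75, 2.25, 2.75.
f(m₁)=-1.25, f(m₂)=-3.25, f(m₃)=-7.25, f(m₄)=-13.25, f(m₅)=-21.25, f(m₆)=-31.25.
h·[f(m₁) + f(m₂) + f(m₃) + f(m₄) + f(m₅) + f(m₆)] = 0.5·(-77.5) = -38.75.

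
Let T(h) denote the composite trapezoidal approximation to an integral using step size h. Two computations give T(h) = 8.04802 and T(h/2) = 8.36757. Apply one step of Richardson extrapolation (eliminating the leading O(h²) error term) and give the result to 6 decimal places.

R = (4·T(h/2) − T(h)) / 3 = (4·8.36757 − 8.04802)/3 = (25.42226)/3 = 8.474087.

8.474087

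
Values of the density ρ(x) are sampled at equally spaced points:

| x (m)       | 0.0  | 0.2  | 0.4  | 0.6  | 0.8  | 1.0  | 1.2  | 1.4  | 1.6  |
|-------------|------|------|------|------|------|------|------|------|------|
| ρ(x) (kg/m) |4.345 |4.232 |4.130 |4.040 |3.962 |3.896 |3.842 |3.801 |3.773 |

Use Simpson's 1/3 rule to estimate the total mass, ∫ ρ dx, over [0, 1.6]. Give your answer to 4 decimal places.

6.3908

h = 0.2, n = 8.
(h/3)·[y₀ + 4y₁ + 2y₂ + 4y₃ + 2y₄ + 4y₅ + 2y₆ + 4y₇ + y₈] = 0.066667·(95.862) = 6.3908.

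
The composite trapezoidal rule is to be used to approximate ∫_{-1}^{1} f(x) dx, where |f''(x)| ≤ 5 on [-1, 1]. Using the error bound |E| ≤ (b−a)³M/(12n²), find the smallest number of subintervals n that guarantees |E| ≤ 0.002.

41

Need 40/(12n²) ≤ 0.002.
n² ≥ 40/(12·0.002) = 1666.67 ⇒ n ≥ 40.8248, so the smallest n is 41.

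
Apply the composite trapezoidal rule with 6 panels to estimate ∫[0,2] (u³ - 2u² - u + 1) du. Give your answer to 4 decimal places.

h = (2 − 0)/6 = 0.333333.
Nodes u₀,…,u₆ = 0, 0.333333, 0.666667, 1, 1.333333, 1.666667, 2.
f(u) = u³ - 2u² - u + 1: f₀=1, f₁=0.481481, f₂=-0.259259, f₃=-1, f₄=-1.518519, f₅=-1.592593, f₆=-1.
(h/2)·[f₀ + 2f₁ + 2f₂ + 2f₃ + 2f₄ + 2f₅ + f₆] = 0.166667·(-7.777778) = -1.2963.

-1.2963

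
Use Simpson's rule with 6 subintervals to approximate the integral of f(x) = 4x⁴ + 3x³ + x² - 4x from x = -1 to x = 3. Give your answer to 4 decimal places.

h = (3 − (-1))/6 = 0.666667.
Nodes x₀,…,x₆ = -1, -0.333333, 0.333333, 1, 1.666667, 2.333333, 3.
f(x) = 4x⁴ + 3x³ + x² - 4x: f₀=6, f₁=1.382716, f₂=-1.061728, f₃=4, f₄=40.864198, f₅=152.790123, f₆=402.
(h/3)·[f₀ + 4f₁ + 2f₂ + 4f₃ + 2f₄ + 4f₅ + f₆] = 0.222222·(1120.296296) = 248.9547.

248.9547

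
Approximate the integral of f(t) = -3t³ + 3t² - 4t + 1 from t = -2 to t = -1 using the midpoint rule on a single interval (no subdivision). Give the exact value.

M = (b−a)·f(-1.5) = 1·(23.875) = 23.875.

23.875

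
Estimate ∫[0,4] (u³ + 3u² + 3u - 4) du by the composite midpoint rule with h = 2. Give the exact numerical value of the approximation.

h = (4 − 0)/2 = 2.
Midpoints m₁,…,m₂ = 1, 3.
f(m₁)=3, f(m₂)=59.
h·[f(m₁) + f(m₂)] = 2·(62) = 124.

124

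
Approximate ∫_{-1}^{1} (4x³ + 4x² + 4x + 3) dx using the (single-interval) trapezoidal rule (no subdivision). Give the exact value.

T = (b−a)/2 · [f(-1) + f(1)] = 1·[(-1) + 15] = 14.

14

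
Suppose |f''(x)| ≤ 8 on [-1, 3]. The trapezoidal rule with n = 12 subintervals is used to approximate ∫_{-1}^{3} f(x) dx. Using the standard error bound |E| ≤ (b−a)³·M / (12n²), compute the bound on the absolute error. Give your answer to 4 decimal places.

0.2963

|E| ≤ (4)³·8 / (12·12²) = 512/1728 = 0.2963.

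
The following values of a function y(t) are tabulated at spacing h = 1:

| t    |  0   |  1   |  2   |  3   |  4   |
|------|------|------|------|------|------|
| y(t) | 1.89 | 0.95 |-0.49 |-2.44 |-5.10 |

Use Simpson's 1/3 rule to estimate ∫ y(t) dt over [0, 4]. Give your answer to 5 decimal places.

-3.38333

h = 1, n = 4.
(h/3)·[y₀ + 4y₁ + 2y₂ + 4y₃ + y₄] = 0.333333·(-10.15) = -3.38333.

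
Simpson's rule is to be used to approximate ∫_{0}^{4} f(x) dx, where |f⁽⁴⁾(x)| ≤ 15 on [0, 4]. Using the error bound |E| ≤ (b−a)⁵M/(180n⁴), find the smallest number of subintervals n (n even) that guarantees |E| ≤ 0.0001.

Need 15360/(180n⁴) ≤ 0.0001.
n⁴ ≥ 15360/(180·0.0001) = 853333 ⇒ n ≥ 30.3934, so the smallest even n is 32. (n must be even for Simpson's rule.)

32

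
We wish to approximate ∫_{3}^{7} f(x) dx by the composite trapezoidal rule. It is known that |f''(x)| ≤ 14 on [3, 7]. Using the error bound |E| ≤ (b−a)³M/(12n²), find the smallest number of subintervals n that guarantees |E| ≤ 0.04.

44

Need 896/(12n²) ≤ 0.04.
n² ≥ 896/(12·0.04) = 1866.67 ⇒ n ≥ 43.2049, so the smallest n is 44.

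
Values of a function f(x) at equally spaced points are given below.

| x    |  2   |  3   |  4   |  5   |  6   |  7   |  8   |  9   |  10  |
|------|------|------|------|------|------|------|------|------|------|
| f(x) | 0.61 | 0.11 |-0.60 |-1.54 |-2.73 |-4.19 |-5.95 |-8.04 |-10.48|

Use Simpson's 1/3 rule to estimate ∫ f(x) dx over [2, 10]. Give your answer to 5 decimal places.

-27.69000

h = 1, n = 8.
(h/3)·[y₀ + 4y₁ + 2y₂ + 4y₃ + 2y₄ + 4y₅ + 2y₆ + 4y₇ + y₈] = 0.333333·(-83.07) = -27.69000.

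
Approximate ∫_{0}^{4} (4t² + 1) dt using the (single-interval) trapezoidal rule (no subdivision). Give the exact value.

T = (b−a)/2 · [f(0) + f(4)] = 2·[1 + 65] = 132.

132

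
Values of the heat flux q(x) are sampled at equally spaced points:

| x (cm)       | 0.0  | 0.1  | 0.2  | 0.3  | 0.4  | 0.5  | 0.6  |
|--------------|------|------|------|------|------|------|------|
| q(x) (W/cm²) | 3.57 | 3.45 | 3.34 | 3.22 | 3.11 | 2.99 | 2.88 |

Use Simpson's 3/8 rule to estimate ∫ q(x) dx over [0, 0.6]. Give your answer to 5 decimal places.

1.93350

h = 0.1, n = 6.
(3h/8)·[y₀ + 3y₁ + 3y₂ + 2y₃ + 3y₄ + 3y₅ + y₆] = 0.0375·(51.56) = 1.93350.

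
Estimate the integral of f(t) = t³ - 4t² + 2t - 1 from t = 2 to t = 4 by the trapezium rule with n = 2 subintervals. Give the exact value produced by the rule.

-3

h = (4 − 2)/2 = 1.
Nodes t₀,…,t₂ = 2, 3, 4.
f(t) = t³ - 4t² + 2t - 1: f₀=-5, f₁=-4, f₂=7.
(h/2)·[f₀ + 2f₁ + f₂] = 0.5·(-6) = -3.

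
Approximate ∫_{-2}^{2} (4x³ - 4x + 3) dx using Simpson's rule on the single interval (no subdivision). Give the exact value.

S = (b−a)/6 · [f(-2) + 4f(0) + f(2)] = 0.666667·[(-21) + 4·3 + 27] = 12.

12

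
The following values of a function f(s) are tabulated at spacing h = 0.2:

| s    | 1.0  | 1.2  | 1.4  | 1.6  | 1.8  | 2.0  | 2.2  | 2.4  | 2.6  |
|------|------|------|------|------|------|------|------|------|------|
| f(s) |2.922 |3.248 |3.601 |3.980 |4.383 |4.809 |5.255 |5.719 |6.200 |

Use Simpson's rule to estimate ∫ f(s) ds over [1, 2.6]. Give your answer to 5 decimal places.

7.10827

h = 0.2, n = 8.
(h/3)·[y₀ + 4y₁ + 2y₂ + 4y₃ + 2y₄ + 4y₅ + 2y₆ + 4y₇ + y₈] = 0.066667·(106.624) = 7.10827.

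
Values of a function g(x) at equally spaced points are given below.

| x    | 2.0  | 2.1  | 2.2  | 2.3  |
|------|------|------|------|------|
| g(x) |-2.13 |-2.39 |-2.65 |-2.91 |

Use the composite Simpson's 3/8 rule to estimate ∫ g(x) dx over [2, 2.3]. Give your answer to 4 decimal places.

-0.7560

h = 0.1, n = 3.
(3h/8)·[y₀ + 3y₁ + 3y₂ + y₃] = 0.0375·(-20.16) = -0.7560.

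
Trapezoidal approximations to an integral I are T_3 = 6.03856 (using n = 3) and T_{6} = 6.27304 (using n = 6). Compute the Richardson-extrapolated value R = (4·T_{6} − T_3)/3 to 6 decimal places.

R = (4·T_{6} − T_3) / 3 = (4·6.27304 − 6.03856)/3 = (19.05360)/3 = 6.351200.

6.351200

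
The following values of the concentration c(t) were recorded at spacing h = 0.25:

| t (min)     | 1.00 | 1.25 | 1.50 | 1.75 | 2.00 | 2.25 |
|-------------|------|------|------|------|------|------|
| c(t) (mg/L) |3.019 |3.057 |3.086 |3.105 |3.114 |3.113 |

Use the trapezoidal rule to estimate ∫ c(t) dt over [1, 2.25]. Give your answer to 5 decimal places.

h = 0.25, n = 5.
(h/2)·[y₀ + 2y₁ + 2y₂ + 2y₃ + 2y₄ + y₅] = 0.125·(30.856) = 3.85700.

3.85700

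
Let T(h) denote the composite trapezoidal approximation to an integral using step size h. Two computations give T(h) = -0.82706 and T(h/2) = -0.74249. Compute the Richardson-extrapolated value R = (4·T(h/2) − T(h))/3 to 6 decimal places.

R = (4·T(h/2) − T(h)) / 3 = (4·(-0.74249) − (-0.82706))/3 = (-2.14290)/3 = -0.714300.

-0.714300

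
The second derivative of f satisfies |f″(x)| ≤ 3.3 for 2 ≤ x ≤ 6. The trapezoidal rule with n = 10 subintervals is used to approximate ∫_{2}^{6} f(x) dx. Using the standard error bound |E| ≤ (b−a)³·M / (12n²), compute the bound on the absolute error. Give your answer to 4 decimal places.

|E| ≤ (4)³·3.3 / (12·10²) = 211.2/1200 = 0.1760.

0.1760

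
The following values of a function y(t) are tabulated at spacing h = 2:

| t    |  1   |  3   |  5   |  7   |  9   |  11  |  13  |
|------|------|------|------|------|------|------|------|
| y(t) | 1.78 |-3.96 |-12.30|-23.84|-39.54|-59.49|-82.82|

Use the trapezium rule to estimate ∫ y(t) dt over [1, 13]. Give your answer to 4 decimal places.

-359.3000

h = 2, n = 6.
(h/2)·[y₀ + 2y₁ + 2y₂ + 2y₃ + 2y₄ + 2y₅ + y₆] = 1·(-359.30) = -359.3000.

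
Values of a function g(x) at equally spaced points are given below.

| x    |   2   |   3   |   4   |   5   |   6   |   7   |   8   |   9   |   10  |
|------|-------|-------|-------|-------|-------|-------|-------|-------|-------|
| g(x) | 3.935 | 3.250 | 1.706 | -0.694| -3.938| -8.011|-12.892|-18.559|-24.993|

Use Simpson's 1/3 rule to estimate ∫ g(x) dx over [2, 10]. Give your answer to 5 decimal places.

h = 1, n = 8.
(h/3)·[y₀ + 4y₁ + 2y₂ + 4y₃ + 2y₄ + 4y₅ + 2y₆ + 4y₇ + y₈] = 0.333333·(-147.362) = -49.12067.

-49.12067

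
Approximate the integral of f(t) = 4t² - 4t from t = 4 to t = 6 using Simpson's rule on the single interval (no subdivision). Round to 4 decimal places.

S = (b−a)/6 · [f(4) + 4f(5) + f(6)] = 0.333333·[48 + 4·80 + 120] = 162.6667.

162.6667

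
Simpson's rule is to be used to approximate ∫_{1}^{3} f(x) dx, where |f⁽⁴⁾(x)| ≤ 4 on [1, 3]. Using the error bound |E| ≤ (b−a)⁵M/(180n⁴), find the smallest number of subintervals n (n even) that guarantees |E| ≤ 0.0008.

6

Need 128/(180n⁴) ≤ 0.0008.
n⁴ ≥ 128/(180·0.0008) = 888.889 ⇒ n ≥ 5.4602, so the smallest even n is 6. (n must be even for Simpson's rule.)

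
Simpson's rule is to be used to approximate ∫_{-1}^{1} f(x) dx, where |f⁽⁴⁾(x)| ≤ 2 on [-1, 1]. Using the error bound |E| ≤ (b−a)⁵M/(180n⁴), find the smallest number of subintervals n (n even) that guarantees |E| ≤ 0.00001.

Need 64/(180n⁴) ≤ 0.00001.
n⁴ ≥ 64/(180·0.00001) = 35555.6 ⇒ n ≥ 13.7318, so the smallest even n is 14. (n must be even for Simpson's rule.)

14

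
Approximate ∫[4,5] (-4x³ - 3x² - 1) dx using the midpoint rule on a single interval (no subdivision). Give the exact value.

-426.25

M = (b−a)·f(4.5) = 1·(-426.25) = -426.25.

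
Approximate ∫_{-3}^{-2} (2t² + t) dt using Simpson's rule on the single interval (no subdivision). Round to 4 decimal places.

S = (b−a)/6 · [f(-3) + 4f(-2.5) + f(-2)] = 0.166667·[15 + 4·10 + 6] = 10.1667.

10.1667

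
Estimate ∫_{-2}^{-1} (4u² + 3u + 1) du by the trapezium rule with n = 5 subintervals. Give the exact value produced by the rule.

5.86

h = (-1 − (-2))/5 = 0.2.
Nodes u₀,…,u₅ = -2, -1.8, -1.6, -1.4, -1.2, -1.
f(u) = 4u² + 3u + 1: f₀=11, f₁=8.56, f₂=6.44, f₃=4.64, f₄=3.16, f₅=2.
(h/2)·[f₀ + 2f₁ + 2f₂ + 2f₃ + 2f₄ + f₅] = 0.1·(58.6) = 5.86.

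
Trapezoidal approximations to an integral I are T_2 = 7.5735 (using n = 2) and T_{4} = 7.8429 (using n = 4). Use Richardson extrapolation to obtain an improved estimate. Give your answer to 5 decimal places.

R = (4·T_{4} − T_2) / 3 = (4·7.8429 − 7.5735)/3 = (23.7981)/3 = 7.93270.

7.93270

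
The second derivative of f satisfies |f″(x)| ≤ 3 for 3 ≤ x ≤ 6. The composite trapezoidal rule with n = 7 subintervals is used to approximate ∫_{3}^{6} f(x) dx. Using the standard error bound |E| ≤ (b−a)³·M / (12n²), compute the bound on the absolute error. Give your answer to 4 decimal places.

0.1378

|E| ≤ (3)³·3 / (12·7²) = 81/588 = 0.1378.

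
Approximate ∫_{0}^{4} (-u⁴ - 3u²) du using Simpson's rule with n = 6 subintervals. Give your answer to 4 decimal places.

h = (4 − 0)/6 = 0.666667.
Nodes u₀,…,u₆ = 0, 0.666667, 1.333333, 2, 2.666667, 3.333333, 4.
f(u) = -u⁴ - 3u²: f₀=0, f₁=-1.530864, f₂=-8.493827, f₃=-28, f₄=-71.901235, f₅=-156.790123, f₆=-304.
(h/3)·[f₀ + 4f₁ + 2f₂ + 4f₃ + 2f₄ + 4f₅ + f₆] = 0.222222·(-1210.074074) = -268.9053.

-268.9053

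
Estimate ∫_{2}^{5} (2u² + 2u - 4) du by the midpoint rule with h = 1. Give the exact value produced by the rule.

h = (5 − 2)/3 = 1.
Midpoints m₁,…,m₃ = 2.5, 3.5, 4.5.
f(m₁)=13.5, f(m₂)=27.5, f(m₃)=45.5.
h·[f(m₁) + f(m₂) + f(m₃)] = 1·(86.5) = 86.5.

86.5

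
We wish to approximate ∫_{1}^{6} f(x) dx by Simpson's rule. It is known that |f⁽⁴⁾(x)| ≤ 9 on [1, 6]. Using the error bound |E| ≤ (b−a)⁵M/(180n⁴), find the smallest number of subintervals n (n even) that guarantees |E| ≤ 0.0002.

30

Need 28125/(180n⁴) ≤ 0.0002.
n⁴ ≥ 28125/(180·0.0002) = 781250 ⇒ n ≥ 29.7302, so the smallest even n is 30. (n must be even for Simpson's rule.)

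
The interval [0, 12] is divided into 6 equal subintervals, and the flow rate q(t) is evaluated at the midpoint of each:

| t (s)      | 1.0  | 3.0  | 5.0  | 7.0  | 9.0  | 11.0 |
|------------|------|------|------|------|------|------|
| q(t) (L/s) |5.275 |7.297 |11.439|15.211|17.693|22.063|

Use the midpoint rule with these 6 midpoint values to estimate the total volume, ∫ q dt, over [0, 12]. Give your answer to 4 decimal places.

h = 2, n = 6.
h·[y(m₁) + y(m₂) + y(m₃) + y(m₄) + y(m₅) + y(m₆)] = 2·(78.978) = 157.9560.

157.9560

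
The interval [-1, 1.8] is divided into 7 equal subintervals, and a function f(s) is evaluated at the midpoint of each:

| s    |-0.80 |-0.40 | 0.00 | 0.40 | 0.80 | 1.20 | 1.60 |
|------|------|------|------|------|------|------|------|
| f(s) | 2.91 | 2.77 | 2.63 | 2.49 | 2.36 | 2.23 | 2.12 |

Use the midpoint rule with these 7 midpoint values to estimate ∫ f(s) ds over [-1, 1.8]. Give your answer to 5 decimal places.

h = 0.4, n = 7.
h·[y(m₁) + y(m₂) + y(m₃) + y(m₄) + y(m₅) + y(m₆) + y(m₇)] = 0.4·(17.51) = 7.00400.

7.00400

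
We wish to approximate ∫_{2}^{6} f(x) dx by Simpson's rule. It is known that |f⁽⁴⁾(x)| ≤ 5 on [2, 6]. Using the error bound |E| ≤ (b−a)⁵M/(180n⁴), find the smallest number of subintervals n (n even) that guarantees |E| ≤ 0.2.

Need 5120/(180n⁴) ≤ 0.2.
n⁴ ≥ 5120/(180·0.2) = 142.222 ⇒ n ≥ 3.4534, so the smallest even n is 4. (n must be even for Simpson's rule.)

4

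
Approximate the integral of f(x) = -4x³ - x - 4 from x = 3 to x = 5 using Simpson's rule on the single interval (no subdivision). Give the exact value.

S = (b−a)/6 · [f(3) + 4f(4) + f(5)] = 0.333333·[(-115) + 4·(-264) + (-509)] = -560.

-560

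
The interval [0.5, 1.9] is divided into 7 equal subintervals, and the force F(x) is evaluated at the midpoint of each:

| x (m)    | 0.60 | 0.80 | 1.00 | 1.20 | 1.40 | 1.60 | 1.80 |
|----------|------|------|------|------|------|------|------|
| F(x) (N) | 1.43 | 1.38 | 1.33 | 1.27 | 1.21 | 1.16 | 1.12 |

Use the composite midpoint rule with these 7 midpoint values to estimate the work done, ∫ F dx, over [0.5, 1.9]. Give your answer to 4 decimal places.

h = 0.2, n = 7.
h·[y(m₁) + y(m₂) + y(m₃) + y(m₄) + y(m₅) + y(m₆) + y(m₇)] = 0.2·(8.90) = 1.7800.

1.7800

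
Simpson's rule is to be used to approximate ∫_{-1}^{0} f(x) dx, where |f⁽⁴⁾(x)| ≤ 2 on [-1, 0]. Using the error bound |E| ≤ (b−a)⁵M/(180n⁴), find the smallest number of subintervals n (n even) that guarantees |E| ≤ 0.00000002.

28

Need 2/(180n⁴) ≤ 0.00000002.
n⁴ ≥ 2/(180·0.00000002) = 555556 ⇒ n ≥ 27.3012, so the smallest even n is 28. (n must be even for Simpson's rule.)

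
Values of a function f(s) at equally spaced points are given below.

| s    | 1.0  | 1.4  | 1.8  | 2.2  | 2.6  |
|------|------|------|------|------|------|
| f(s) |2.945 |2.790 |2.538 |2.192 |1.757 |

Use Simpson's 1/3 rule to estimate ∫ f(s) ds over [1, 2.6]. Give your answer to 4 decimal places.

3.9608

h = 0.4, n = 4.
(h/3)·[y₀ + 4y₁ + 2y₂ + 4y₃ + y₄] = 0.133333·(29.706) = 3.9608.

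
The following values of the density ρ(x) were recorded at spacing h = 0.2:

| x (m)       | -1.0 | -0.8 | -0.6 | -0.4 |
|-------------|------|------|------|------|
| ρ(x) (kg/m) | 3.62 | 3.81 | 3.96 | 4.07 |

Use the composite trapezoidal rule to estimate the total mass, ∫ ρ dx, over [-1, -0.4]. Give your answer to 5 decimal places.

h = 0.2, n = 3.
(h/2)·[y₀ + 2y₁ + 2y₂ + y₃] = 0.1·(23.23) = 2.32300.

2.32300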